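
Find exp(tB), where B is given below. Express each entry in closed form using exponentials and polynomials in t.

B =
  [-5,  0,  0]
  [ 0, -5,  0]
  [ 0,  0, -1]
e^{tB} =
  [exp(-5*t), 0, 0]
  [0, exp(-5*t), 0]
  [0, 0, exp(-t)]

Strategy: write B = P · J · P⁻¹ where J is a Jordan canonical form, so e^{tB} = P · e^{tJ} · P⁻¹, and e^{tJ} can be computed block-by-block.

B has Jordan form
J =
  [-5,  0,  0]
  [ 0, -5,  0]
  [ 0,  0, -1]
(up to reordering of blocks).

Per-block formulas:
  For a 1×1 block at λ = -5: exp(t · [-5]) = [e^(-5t)].
  For a 1×1 block at λ = -1: exp(t · [-1]) = [e^(-1t)].

After assembling e^{tJ} and conjugating by P, we get:

e^{tB} =
  [exp(-5*t), 0, 0]
  [0, exp(-5*t), 0]
  [0, 0, exp(-t)]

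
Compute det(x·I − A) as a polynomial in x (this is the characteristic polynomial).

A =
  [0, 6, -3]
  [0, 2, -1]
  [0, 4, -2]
x^3

Expanding det(x·I − A) (e.g. by cofactor expansion or by noting that A is similar to its Jordan form J, which has the same characteristic polynomial as A) gives
  χ_A(x) = x^3
which factors as x^3. The eigenvalues (with algebraic multiplicities) are λ = 0 with multiplicity 3.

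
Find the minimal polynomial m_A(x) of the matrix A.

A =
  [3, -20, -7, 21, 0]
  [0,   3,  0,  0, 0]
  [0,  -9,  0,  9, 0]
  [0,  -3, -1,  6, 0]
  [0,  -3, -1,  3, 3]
x^2 - 6*x + 9

The characteristic polynomial is χ_A(x) = (x - 3)^5, so the eigenvalues are known. The minimal polynomial is
  m_A(x) = Π_λ (x − λ)^{k_λ}
where k_λ is the size of the *largest* Jordan block for λ (equivalently, the smallest k with (A − λI)^k v = 0 for every generalised eigenvector v of λ).

  λ = 3: largest Jordan block has size 2, contributing (x − 3)^2

So m_A(x) = (x - 3)^2 = x^2 - 6*x + 9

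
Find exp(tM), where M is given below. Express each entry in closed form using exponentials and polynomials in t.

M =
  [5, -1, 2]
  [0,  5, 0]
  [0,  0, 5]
e^{tM} =
  [exp(5*t), -t*exp(5*t), 2*t*exp(5*t)]
  [0, exp(5*t), 0]
  [0, 0, exp(5*t)]

Strategy: write M = P · J · P⁻¹ where J is a Jordan canonical form, so e^{tM} = P · e^{tJ} · P⁻¹, and e^{tJ} can be computed block-by-block.

M has Jordan form
J =
  [5, 1, 0]
  [0, 5, 0]
  [0, 0, 5]
(up to reordering of blocks).

Per-block formulas:
  For a 2×2 Jordan block J_2(5): exp(t · J_2(5)) = e^(5t)·(I + t·N), where N is the 2×2 nilpotent shift.
  For a 1×1 block at λ = 5: exp(t · [5]) = [e^(5t)].

After assembling e^{tJ} and conjugating by P, we get:

e^{tM} =
  [exp(5*t), -t*exp(5*t), 2*t*exp(5*t)]
  [0, exp(5*t), 0]
  [0, 0, exp(5*t)]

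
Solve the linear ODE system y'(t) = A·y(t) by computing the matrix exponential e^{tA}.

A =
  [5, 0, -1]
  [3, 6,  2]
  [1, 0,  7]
e^{tA} =
  [-t*exp(6*t) + exp(6*t), 0, -t*exp(6*t)]
  [-t^2*exp(6*t)/2 + 3*t*exp(6*t), exp(6*t), -t^2*exp(6*t)/2 + 2*t*exp(6*t)]
  [t*exp(6*t), 0, t*exp(6*t) + exp(6*t)]

Strategy: write A = P · J · P⁻¹ where J is a Jordan canonical form, so e^{tA} = P · e^{tJ} · P⁻¹, and e^{tJ} can be computed block-by-block.

A has Jordan form
J =
  [6, 1, 0]
  [0, 6, 1]
  [0, 0, 6]
(up to reordering of blocks).

Per-block formulas:
  For a 3×3 Jordan block J_3(6): exp(t · J_3(6)) = e^(6t)·(I + t·N + (t^2/2)·N^2), where N is the 3×3 nilpotent shift.

After assembling e^{tJ} and conjugating by P, we get:

e^{tA} =
  [-t*exp(6*t) + exp(6*t), 0, -t*exp(6*t)]
  [-t^2*exp(6*t)/2 + 3*t*exp(6*t), exp(6*t), -t^2*exp(6*t)/2 + 2*t*exp(6*t)]
  [t*exp(6*t), 0, t*exp(6*t) + exp(6*t)]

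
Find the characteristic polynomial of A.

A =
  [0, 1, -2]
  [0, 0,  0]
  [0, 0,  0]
x^3

Expanding det(x·I − A) (e.g. by cofactor expansion or by noting that A is similar to its Jordan form J, which has the same characteristic polynomial as A) gives
  χ_A(x) = x^3
which factors as x^3. The eigenvalues (with algebraic multiplicities) are λ = 0 with multiplicity 3.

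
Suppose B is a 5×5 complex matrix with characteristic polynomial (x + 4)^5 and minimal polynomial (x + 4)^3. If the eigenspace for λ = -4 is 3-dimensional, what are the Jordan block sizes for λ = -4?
Block sizes for λ = -4: [3, 1, 1]

Step 1 — from the characteristic polynomial, algebraic multiplicity of λ = -4 is 5. From dim ker(B − (-4)·I) = 3, there are exactly 3 Jordan blocks for λ = -4.
Step 2 — from the minimal polynomial, the factor (x + 4)^3 tells us the largest block for λ = -4 has size 3.
Step 3 — with total size 5, 3 blocks, and largest block 3, the block sizes (in nonincreasing order) are [3, 1, 1].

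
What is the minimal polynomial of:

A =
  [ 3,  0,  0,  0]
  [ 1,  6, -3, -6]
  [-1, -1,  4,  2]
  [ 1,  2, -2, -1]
x^2 - 6*x + 9

The characteristic polynomial is χ_A(x) = (x - 3)^4, so the eigenvalues are known. The minimal polynomial is
  m_A(x) = Π_λ (x − λ)^{k_λ}
where k_λ is the size of the *largest* Jordan block for λ (equivalently, the smallest k with (A − λI)^k v = 0 for every generalised eigenvector v of λ).

  λ = 3: largest Jordan block has size 2, contributing (x − 3)^2

So m_A(x) = (x - 3)^2 = x^2 - 6*x + 9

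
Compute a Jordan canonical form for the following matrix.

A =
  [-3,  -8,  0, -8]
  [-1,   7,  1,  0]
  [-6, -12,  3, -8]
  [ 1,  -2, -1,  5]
J_1(-3) ⊕ J_2(5) ⊕ J_1(5)

The characteristic polynomial is
  det(x·I − A) = x^4 - 12*x^3 + 30*x^2 + 100*x - 375 = (x - 5)^3*(x + 3)

Eigenvalues and multiplicities (the geometric multiplicity of λ is n − rank(A − λI), which equals the number of Jordan blocks for λ):
  λ = -3: algebraic multiplicity = 1, geometric multiplicity = 1
  λ = 5: algebraic multiplicity = 3, geometric multiplicity = 2

Determining the block sizes for each eigenvalue:
  λ = -3: one block (gm = 1), so the single block has size am = 1 → block sizes [1]
  λ = 5: 2 blocks summing to 3 forces exactly one block of size 2 and the rest size 1 → block sizes [2, 1]

Assembling the blocks gives a Jordan form
J =
  [-3, 0, 0, 0]
  [ 0, 5, 1, 0]
  [ 0, 0, 5, 0]
  [ 0, 0, 0, 5]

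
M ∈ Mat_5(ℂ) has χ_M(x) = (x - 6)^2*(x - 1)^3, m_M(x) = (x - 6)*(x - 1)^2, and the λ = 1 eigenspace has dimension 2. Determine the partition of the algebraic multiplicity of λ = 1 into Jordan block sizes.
Block sizes for λ = 1: [2, 1]

Step 1 — from the characteristic polynomial, algebraic multiplicity of λ = 1 is 3. From dim ker(M − (1)·I) = 2, there are exactly 2 Jordan blocks for λ = 1.
Step 2 — from the minimal polynomial, the factor (x − 1)^2 tells us the largest block for λ = 1 has size 2.
Step 3 — with total size 3, 2 blocks, and largest block 2, the block sizes (in nonincreasing order) are [2, 1].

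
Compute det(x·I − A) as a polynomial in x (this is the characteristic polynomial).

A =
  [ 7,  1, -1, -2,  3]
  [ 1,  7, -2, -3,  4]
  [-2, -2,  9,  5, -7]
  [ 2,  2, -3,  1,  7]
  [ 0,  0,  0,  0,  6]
x^5 - 30*x^4 + 360*x^3 - 2160*x^2 + 6480*x - 7776

Expanding det(x·I − A) (e.g. by cofactor expansion or by noting that A is similar to its Jordan form J, which has the same characteristic polynomial as A) gives
  χ_A(x) = x^5 - 30*x^4 + 360*x^3 - 2160*x^2 + 6480*x - 7776
which factors as (x - 6)^5. The eigenvalues (with algebraic multiplicities) are λ = 6 with multiplicity 5.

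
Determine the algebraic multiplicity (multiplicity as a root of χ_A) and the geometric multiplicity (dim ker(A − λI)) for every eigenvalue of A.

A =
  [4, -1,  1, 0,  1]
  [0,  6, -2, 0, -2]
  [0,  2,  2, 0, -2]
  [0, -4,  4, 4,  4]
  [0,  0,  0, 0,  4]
λ = 4: alg = 5, geom = 4

Step 1 — factor the characteristic polynomial to read off the algebraic multiplicities:
  χ_A(x) = (x - 4)^5

Step 2 — compute geometric multiplicities via the rank-nullity identity g(λ) = n − rank(A − λI):
  rank(A − (4)·I) = 1, so dim ker(A − (4)·I) = n − 1 = 4

Summary:
  λ = 4: algebraic multiplicity = 5, geometric multiplicity = 4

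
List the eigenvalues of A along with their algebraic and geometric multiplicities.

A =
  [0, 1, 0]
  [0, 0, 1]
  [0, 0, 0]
λ = 0: alg = 3, geom = 1

Step 1 — factor the characteristic polynomial to read off the algebraic multiplicities:
  χ_A(x) = x^3

Step 2 — compute geometric multiplicities via the rank-nullity identity g(λ) = n − rank(A − λI):
  rank(A − (0)·I) = 2, so dim ker(A − (0)·I) = n − 2 = 1

Summary:
  λ = 0: algebraic multiplicity = 3, geometric multiplicity = 1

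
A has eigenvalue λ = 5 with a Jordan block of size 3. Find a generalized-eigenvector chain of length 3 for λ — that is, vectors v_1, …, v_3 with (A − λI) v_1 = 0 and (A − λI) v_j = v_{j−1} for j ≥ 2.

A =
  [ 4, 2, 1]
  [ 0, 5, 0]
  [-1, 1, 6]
A Jordan chain for λ = 5 of length 3:
v_1 = (-1, 0, -1)ᵀ
v_2 = (2, 0, 1)ᵀ
v_3 = (0, 1, 0)ᵀ

Let N = A − (5)·I. We want v_3 with N^3 v_3 = 0 but N^2 v_3 ≠ 0; then v_{j-1} := N · v_j for j = 3, …, 2.

Pick v_3 = (0, 1, 0)ᵀ.
Then v_2 = N · v_3 = (2, 0, 1)ᵀ.
Then v_1 = N · v_2 = (-1, 0, -1)ᵀ.

Sanity check: (A − (5)·I) v_1 = (0, 0, 0)ᵀ = 0. ✓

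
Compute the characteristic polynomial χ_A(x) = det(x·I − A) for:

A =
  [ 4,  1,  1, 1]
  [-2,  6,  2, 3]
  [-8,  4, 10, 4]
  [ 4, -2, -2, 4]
x^4 - 24*x^3 + 216*x^2 - 864*x + 1296

Expanding det(x·I − A) (e.g. by cofactor expansion or by noting that A is similar to its Jordan form J, which has the same characteristic polynomial as A) gives
  χ_A(x) = x^4 - 24*x^3 + 216*x^2 - 864*x + 1296
which factors as (x - 6)^4. The eigenvalues (with algebraic multiplicities) are λ = 6 with multiplicity 4.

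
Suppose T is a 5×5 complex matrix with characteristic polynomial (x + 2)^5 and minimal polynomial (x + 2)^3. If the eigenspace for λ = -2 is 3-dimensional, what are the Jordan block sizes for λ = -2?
Block sizes for λ = -2: [3, 1, 1]

Step 1 — from the characteristic polynomial, algebraic multiplicity of λ = -2 is 5. From dim ker(T − (-2)·I) = 3, there are exactly 3 Jordan blocks for λ = -2.
Step 2 — from the minimal polynomial, the factor (x + 2)^3 tells us the largest block for λ = -2 has size 3.
Step 3 — with total size 5, 3 blocks, and largest block 3, the block sizes (in nonincreasing order) are [3, 1, 1].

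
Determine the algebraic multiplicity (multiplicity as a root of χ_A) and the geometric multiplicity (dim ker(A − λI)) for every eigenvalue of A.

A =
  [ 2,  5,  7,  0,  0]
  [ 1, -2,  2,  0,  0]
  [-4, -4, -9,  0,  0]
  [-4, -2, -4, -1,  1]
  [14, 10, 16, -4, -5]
λ = -3: alg = 5, geom = 2

Step 1 — factor the characteristic polynomial to read off the algebraic multiplicities:
  χ_A(x) = (x + 3)^5

Step 2 — compute geometric multiplicities via the rank-nullity identity g(λ) = n − rank(A − λI):
  rank(A − (-3)·I) = 3, so dim ker(A − (-3)·I) = n − 3 = 2

Summary:
  λ = -3: algebraic multiplicity = 5, geometric multiplicity = 2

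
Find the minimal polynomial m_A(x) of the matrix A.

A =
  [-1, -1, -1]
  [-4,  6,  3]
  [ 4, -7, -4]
x^3 - x^2 - 5*x - 3

The characteristic polynomial is χ_A(x) = (x - 3)*(x + 1)^2, so the eigenvalues are known. The minimal polynomial is
  m_A(x) = Π_λ (x − λ)^{k_λ}
where k_λ is the size of the *largest* Jordan block for λ (equivalently, the smallest k with (A − λI)^k v = 0 for every generalised eigenvector v of λ).

  λ = -1: largest Jordan block has size 2, contributing (x + 1)^2
  λ = 3: largest Jordan block has size 1, contributing (x − 3)

So m_A(x) = (x - 3)*(x + 1)^2 = x^3 - x^2 - 5*x - 3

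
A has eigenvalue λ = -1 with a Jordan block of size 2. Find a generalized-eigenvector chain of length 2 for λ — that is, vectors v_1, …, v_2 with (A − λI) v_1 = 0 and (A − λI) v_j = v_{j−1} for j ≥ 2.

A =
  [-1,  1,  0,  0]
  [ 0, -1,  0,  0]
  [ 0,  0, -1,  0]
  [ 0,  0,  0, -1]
A Jordan chain for λ = -1 of length 2:
v_1 = (1, 0, 0, 0)ᵀ
v_2 = (0, 1, 0, 0)ᵀ

Let N = A − (-1)·I. We want v_2 with N^2 v_2 = 0 but N^1 v_2 ≠ 0; then v_{j-1} := N · v_j for j = 2, …, 2.

Pick v_2 = (0, 1, 0, 0)ᵀ.
Then v_1 = N · v_2 = (1, 0, 0, 0)ᵀ.

Sanity check: (A − (-1)·I) v_1 = (0, 0, 0, 0)ᵀ = 0. ✓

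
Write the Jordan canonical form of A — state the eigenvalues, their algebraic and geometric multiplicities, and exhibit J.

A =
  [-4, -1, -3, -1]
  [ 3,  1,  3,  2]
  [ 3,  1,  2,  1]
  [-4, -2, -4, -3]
J_3(-1) ⊕ J_1(-1)

The characteristic polynomial is
  det(x·I − A) = x^4 + 4*x^3 + 6*x^2 + 4*x + 1 = (x + 1)^4

Eigenvalues and multiplicities (the geometric multiplicity of λ is n − rank(A − λI), which equals the number of Jordan blocks for λ):
  λ = -1: algebraic multiplicity = 4, geometric multiplicity = 2

Determining the block sizes for each eigenvalue:
  λ = -1: with am = 4 and gm = 2, the partition is not yet determined (e.g. several partitions of 4 into 2 parts exist). Let N = A − (-1)·I. Computing rank(N^1) = 2, rank(N^2) = 1, rank(N^3) = 0; the number of blocks of size ≥ j is rank(N^{j−1}) − rank(N^j), giving [2, 1, 1]. So we have 1 block(s) of size 3, 1 block(s) of size 1 → block sizes [3, 1]

Assembling the blocks gives a Jordan form
J =
  [-1,  1,  0,  0]
  [ 0, -1,  1,  0]
  [ 0,  0, -1,  0]
  [ 0,  0,  0, -1]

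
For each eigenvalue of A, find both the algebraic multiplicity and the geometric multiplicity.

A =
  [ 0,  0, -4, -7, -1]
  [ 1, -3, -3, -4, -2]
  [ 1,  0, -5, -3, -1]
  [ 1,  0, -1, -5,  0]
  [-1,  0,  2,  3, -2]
λ = -3: alg = 5, geom = 3

Step 1 — factor the characteristic polynomial to read off the algebraic multiplicities:
  χ_A(x) = (x + 3)^5

Step 2 — compute geometric multiplicities via the rank-nullity identity g(λ) = n − rank(A − λI):
  rank(A − (-3)·I) = 2, so dim ker(A − (-3)·I) = n − 2 = 3

Summary:
  λ = -3: algebraic multiplicity = 5, geometric multiplicity = 3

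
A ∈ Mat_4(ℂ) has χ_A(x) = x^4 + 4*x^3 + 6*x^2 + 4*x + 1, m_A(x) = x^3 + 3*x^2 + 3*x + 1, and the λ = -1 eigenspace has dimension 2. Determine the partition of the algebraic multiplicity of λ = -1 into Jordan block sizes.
Block sizes for λ = -1: [3, 1]

Step 1 — from the characteristic polynomial, algebraic multiplicity of λ = -1 is 4. From dim ker(A − (-1)·I) = 2, there are exactly 2 Jordan blocks for λ = -1.
Step 2 — from the minimal polynomial, the factor (x + 1)^3 tells us the largest block for λ = -1 has size 3.
Step 3 — with total size 4, 2 blocks, and largest block 3, the block sizes (in nonincreasing order) are [3, 1].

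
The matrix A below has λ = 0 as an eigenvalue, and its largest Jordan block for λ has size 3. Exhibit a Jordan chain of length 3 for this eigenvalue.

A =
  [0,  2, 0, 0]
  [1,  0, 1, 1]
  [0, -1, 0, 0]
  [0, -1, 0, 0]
A Jordan chain for λ = 0 of length 3:
v_1 = (2, 0, -1, -1)ᵀ
v_2 = (0, 1, 0, 0)ᵀ
v_3 = (1, 0, 0, 0)ᵀ

Let N = A − (0)·I. We want v_3 with N^3 v_3 = 0 but N^2 v_3 ≠ 0; then v_{j-1} := N · v_j for j = 3, …, 2.

Pick v_3 = (1, 0, 0, 0)ᵀ.
Then v_2 = N · v_3 = (0, 1, 0, 0)ᵀ.
Then v_1 = N · v_2 = (2, 0, -1, -1)ᵀ.

Sanity check: (A − (0)·I) v_1 = (0, 0, 0, 0)ᵀ = 0. ✓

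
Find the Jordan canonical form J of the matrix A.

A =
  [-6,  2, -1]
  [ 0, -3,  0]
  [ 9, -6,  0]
J_2(-3) ⊕ J_1(-3)

The characteristic polynomial is
  det(x·I − A) = x^3 + 9*x^2 + 27*x + 27 = (x + 3)^3

Eigenvalues and multiplicities (the geometric multiplicity of λ is n − rank(A − λI), which equals the number of Jordan blocks for λ):
  λ = -3: algebraic multiplicity = 3, geometric multiplicity = 2

Determining the block sizes for each eigenvalue:
  λ = -3: 2 blocks summing to 3 forces exactly one block of size 2 and the rest size 1 → block sizes [2, 1]

Assembling the blocks gives a Jordan form
J =
  [-3,  1,  0]
  [ 0, -3,  0]
  [ 0,  0, -3]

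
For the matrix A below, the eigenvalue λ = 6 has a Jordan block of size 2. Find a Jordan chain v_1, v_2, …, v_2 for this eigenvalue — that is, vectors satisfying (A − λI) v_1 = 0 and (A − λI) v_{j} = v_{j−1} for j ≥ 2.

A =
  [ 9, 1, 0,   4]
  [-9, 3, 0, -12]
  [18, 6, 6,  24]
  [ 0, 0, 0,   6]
A Jordan chain for λ = 6 of length 2:
v_1 = (3, -9, 18, 0)ᵀ
v_2 = (1, 0, 0, 0)ᵀ

Let N = A − (6)·I. We want v_2 with N^2 v_2 = 0 but N^1 v_2 ≠ 0; then v_{j-1} := N · v_j for j = 2, …, 2.

Pick v_2 = (1, 0, 0, 0)ᵀ.
Then v_1 = N · v_2 = (3, -9, 18, 0)ᵀ.

Sanity check: (A − (6)·I) v_1 = (0, 0, 0, 0)ᵀ = 0. ✓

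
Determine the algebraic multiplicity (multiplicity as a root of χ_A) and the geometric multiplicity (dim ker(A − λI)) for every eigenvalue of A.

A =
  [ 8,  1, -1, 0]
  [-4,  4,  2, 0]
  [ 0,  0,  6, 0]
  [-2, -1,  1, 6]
λ = 6: alg = 4, geom = 3

Step 1 — factor the characteristic polynomial to read off the algebraic multiplicities:
  χ_A(x) = (x - 6)^4

Step 2 — compute geometric multiplicities via the rank-nullity identity g(λ) = n − rank(A − λI):
  rank(A − (6)·I) = 1, so dim ker(A − (6)·I) = n − 1 = 3

Summary:
  λ = 6: algebraic multiplicity = 4, geometric multiplicity = 3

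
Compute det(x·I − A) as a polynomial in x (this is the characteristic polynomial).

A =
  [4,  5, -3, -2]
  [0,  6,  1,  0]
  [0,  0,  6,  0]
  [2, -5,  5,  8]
x^4 - 24*x^3 + 216*x^2 - 864*x + 1296

Expanding det(x·I − A) (e.g. by cofactor expansion or by noting that A is similar to its Jordan form J, which has the same characteristic polynomial as A) gives
  χ_A(x) = x^4 - 24*x^3 + 216*x^2 - 864*x + 1296
which factors as (x - 6)^4. The eigenvalues (with algebraic multiplicities) are λ = 6 with multiplicity 4.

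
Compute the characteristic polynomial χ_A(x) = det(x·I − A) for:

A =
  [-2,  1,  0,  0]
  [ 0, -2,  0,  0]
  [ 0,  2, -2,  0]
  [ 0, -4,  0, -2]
x^4 + 8*x^3 + 24*x^2 + 32*x + 16

Expanding det(x·I − A) (e.g. by cofactor expansion or by noting that A is similar to its Jordan form J, which has the same characteristic polynomial as A) gives
  χ_A(x) = x^4 + 8*x^3 + 24*x^2 + 32*x + 16
which factors as (x + 2)^4. The eigenvalues (with algebraic multiplicities) are λ = -2 with multiplicity 4.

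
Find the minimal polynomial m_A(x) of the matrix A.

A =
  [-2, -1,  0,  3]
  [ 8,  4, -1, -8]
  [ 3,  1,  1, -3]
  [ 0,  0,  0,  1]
x^3 - 3*x^2 + 3*x - 1

The characteristic polynomial is χ_A(x) = (x - 1)^4, so the eigenvalues are known. The minimal polynomial is
  m_A(x) = Π_λ (x − λ)^{k_λ}
where k_λ is the size of the *largest* Jordan block for λ (equivalently, the smallest k with (A − λI)^k v = 0 for every generalised eigenvector v of λ).

  λ = 1: largest Jordan block has size 3, contributing (x − 1)^3

So m_A(x) = (x - 1)^3 = x^3 - 3*x^2 + 3*x - 1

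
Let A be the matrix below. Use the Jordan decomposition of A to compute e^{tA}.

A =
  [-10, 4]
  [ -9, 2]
e^{tA} =
  [-6*t*exp(-4*t) + exp(-4*t), 4*t*exp(-4*t)]
  [-9*t*exp(-4*t), 6*t*exp(-4*t) + exp(-4*t)]

Strategy: write A = P · J · P⁻¹ where J is a Jordan canonical form, so e^{tA} = P · e^{tJ} · P⁻¹, and e^{tJ} can be computed block-by-block.

A has Jordan form
J =
  [-4,  1]
  [ 0, -4]
(up to reordering of blocks).

Per-block formulas:
  For a 2×2 Jordan block J_2(-4): exp(t · J_2(-4)) = e^(-4t)·(I + t·N), where N is the 2×2 nilpotent shift.

After assembling e^{tJ} and conjugating by P, we get:

e^{tA} =
  [-6*t*exp(-4*t) + exp(-4*t), 4*t*exp(-4*t)]
  [-9*t*exp(-4*t), 6*t*exp(-4*t) + exp(-4*t)]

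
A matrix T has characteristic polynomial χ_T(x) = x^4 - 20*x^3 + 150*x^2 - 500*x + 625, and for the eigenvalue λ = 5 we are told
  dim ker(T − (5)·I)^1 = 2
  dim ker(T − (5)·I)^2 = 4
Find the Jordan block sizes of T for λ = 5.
Block sizes for λ = 5: [2, 2]

From the dimensions of kernels of powers, the number of Jordan blocks of size at least j is d_j − d_{j−1} where d_j = dim ker(N^j) (with d_0 = 0). Computing the differences gives [2, 2].
The number of blocks of size exactly k is (#blocks of size ≥ k) − (#blocks of size ≥ k + 1), so the partition is: 2 block(s) of size 2.
In nonincreasing order the block sizes are [2, 2].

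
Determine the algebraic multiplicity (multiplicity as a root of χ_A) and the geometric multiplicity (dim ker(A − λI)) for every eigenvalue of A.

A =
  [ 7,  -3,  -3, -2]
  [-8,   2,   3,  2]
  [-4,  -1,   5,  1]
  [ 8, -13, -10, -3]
λ = -1: alg = 1, geom = 1; λ = 4: alg = 3, geom = 1

Step 1 — factor the characteristic polynomial to read off the algebraic multiplicities:
  χ_A(x) = (x - 4)^3*(x + 1)

Step 2 — compute geometric multiplicities via the rank-nullity identity g(λ) = n − rank(A − λI):
  rank(A − (-1)·I) = 3, so dim ker(A − (-1)·I) = n − 3 = 1
  rank(A − (4)·I) = 3, so dim ker(A − (4)·I) = n − 3 = 1

Summary:
  λ = -1: algebraic multiplicity = 1, geometric multiplicity = 1
  λ = 4: algebraic multiplicity = 3, geometric multiplicity = 1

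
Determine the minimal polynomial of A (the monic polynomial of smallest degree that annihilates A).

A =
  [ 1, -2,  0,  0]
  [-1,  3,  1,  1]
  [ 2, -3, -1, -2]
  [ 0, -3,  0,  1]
x^3 - 3*x^2 + 3*x - 1

The characteristic polynomial is χ_A(x) = (x - 1)^4, so the eigenvalues are known. The minimal polynomial is
  m_A(x) = Π_λ (x − λ)^{k_λ}
where k_λ is the size of the *largest* Jordan block for λ (equivalently, the smallest k with (A − λI)^k v = 0 for every generalised eigenvector v of λ).

  λ = 1: largest Jordan block has size 3, contributing (x − 1)^3

So m_A(x) = (x - 1)^3 = x^3 - 3*x^2 + 3*x - 1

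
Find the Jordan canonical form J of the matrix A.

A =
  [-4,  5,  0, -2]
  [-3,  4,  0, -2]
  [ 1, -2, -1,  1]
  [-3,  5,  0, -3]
J_2(-1) ⊕ J_2(-1)

The characteristic polynomial is
  det(x·I − A) = x^4 + 4*x^3 + 6*x^2 + 4*x + 1 = (x + 1)^4

Eigenvalues and multiplicities (the geometric multiplicity of λ is n − rank(A − λI), which equals the number of Jordan blocks for λ):
  λ = -1: algebraic multiplicity = 4, geometric multiplicity = 2

Determining the block sizes for each eigenvalue:
  λ = -1: with am = 4 and gm = 2, the partition is not yet determined (e.g. several partitions of 4 into 2 parts exist). Let N = A − (-1)·I. Computing rank(N^1) = 2, rank(N^2) = 0; the number of blocks of size ≥ j is rank(N^{j−1}) − rank(N^j), giving [2, 2]. So we have 2 block(s) of size 2 → block sizes [2, 2]

Assembling the blocks gives a Jordan form
J =
  [-1,  1,  0,  0]
  [ 0, -1,  0,  0]
  [ 0,  0, -1,  1]
  [ 0,  0,  0, -1]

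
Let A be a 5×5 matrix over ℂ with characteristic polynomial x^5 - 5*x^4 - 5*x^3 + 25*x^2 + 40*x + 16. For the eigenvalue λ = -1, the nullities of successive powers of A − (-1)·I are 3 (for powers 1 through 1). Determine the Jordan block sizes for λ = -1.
Block sizes for λ = -1: [1, 1, 1]

From the dimensions of kernels of powers, the number of Jordan blocks of size at least j is d_j − d_{j−1} where d_j = dim ker(N^j) (with d_0 = 0). Computing the differences gives [3].
The number of blocks of size exactly k is (#blocks of size ≥ k) − (#blocks of size ≥ k + 1), so the partition is: 3 block(s) of size 1.
In nonincreasing order the block sizes are [1, 1, 1].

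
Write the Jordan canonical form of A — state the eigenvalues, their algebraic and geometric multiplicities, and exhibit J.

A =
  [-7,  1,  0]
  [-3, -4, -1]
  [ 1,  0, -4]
J_3(-5)

The characteristic polynomial is
  det(x·I − A) = x^3 + 15*x^2 + 75*x + 125 = (x + 5)^3

Eigenvalues and multiplicities (the geometric multiplicity of λ is n − rank(A − λI), which equals the number of Jordan blocks for λ):
  λ = -5: algebraic multiplicity = 3, geometric multiplicity = 1

Determining the block sizes for each eigenvalue:
  λ = -5: one block (gm = 1), so the single block has size am = 3 → block sizes [3]

Assembling the blocks gives a Jordan form
J =
  [-5,  1,  0]
  [ 0, -5,  1]
  [ 0,  0, -5]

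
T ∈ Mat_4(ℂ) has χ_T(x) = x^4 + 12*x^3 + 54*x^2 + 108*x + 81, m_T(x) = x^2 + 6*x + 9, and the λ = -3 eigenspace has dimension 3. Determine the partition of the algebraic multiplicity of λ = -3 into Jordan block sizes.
Block sizes for λ = -3: [2, 1, 1]

Step 1 — from the characteristic polynomial, algebraic multiplicity of λ = -3 is 4. From dim ker(T − (-3)·I) = 3, there are exactly 3 Jordan blocks for λ = -3.
Step 2 — from the minimal polynomial, the factor (x + 3)^2 tells us the largest block for λ = -3 has size 2.
Step 3 — with total size 4, 3 blocks, and largest block 2, the block sizes (in nonincreasing order) are [2, 1, 1].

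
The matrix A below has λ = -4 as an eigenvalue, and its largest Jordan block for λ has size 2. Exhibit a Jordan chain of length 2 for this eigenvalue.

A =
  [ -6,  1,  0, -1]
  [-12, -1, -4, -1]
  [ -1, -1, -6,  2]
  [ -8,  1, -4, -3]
A Jordan chain for λ = -4 of length 2:
v_1 = (-2, -12, -1, -8)ᵀ
v_2 = (1, 0, 0, 0)ᵀ

Let N = A − (-4)·I. We want v_2 with N^2 v_2 = 0 but N^1 v_2 ≠ 0; then v_{j-1} := N · v_j for j = 2, …, 2.

Pick v_2 = (1, 0, 0, 0)ᵀ.
Then v_1 = N · v_2 = (-2, -12, -1, -8)ᵀ.

Sanity check: (A − (-4)·I) v_1 = (0, 0, 0, 0)ᵀ = 0. ✓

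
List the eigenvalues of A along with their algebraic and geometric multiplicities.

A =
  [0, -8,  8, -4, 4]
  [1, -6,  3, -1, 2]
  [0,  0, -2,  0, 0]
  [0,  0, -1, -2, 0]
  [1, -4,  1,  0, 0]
λ = -2: alg = 5, geom = 2

Step 1 — factor the characteristic polynomial to read off the algebraic multiplicities:
  χ_A(x) = (x + 2)^5

Step 2 — compute geometric multiplicities via the rank-nullity identity g(λ) = n − rank(A − λI):
  rank(A − (-2)·I) = 3, so dim ker(A − (-2)·I) = n − 3 = 2

Summary:
  λ = -2: algebraic multiplicity = 5, geometric multiplicity = 2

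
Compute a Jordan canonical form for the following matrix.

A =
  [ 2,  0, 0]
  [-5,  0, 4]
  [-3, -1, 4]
J_3(2)

The characteristic polynomial is
  det(x·I − A) = x^3 - 6*x^2 + 12*x - 8 = (x - 2)^3

Eigenvalues and multiplicities (the geometric multiplicity of λ is n − rank(A − λI), which equals the number of Jordan blocks for λ):
  λ = 2: algebraic multiplicity = 3, geometric multiplicity = 1

Determining the block sizes for each eigenvalue:
  λ = 2: one block (gm = 1), so the single block has size am = 3 → block sizes [3]

Assembling the blocks gives a Jordan form
J =
  [2, 1, 0]
  [0, 2, 1]
  [0, 0, 2]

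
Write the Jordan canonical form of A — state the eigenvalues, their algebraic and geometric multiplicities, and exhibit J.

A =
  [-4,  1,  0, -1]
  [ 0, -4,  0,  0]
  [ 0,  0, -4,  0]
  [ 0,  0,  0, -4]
J_2(-4) ⊕ J_1(-4) ⊕ J_1(-4)

The characteristic polynomial is
  det(x·I − A) = x^4 + 16*x^3 + 96*x^2 + 256*x + 256 = (x + 4)^4

Eigenvalues and multiplicities (the geometric multiplicity of λ is n − rank(A − λI), which equals the number of Jordan blocks for λ):
  λ = -4: algebraic multiplicity = 4, geometric multiplicity = 3

Determining the block sizes for each eigenvalue:
  λ = -4: 3 blocks summing to 4 forces exactly one block of size 2 and the rest size 1 → block sizes [2, 1, 1]

Assembling the blocks gives a Jordan form
J =
  [-4,  1,  0,  0]
  [ 0, -4,  0,  0]
  [ 0,  0, -4,  0]
  [ 0,  0,  0, -4]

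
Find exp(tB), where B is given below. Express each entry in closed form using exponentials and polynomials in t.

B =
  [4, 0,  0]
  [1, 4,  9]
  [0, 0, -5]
e^{tB} =
  [exp(4*t), 0, 0]
  [t*exp(4*t), exp(4*t), exp(4*t) - exp(-5*t)]
  [0, 0, exp(-5*t)]

Strategy: write B = P · J · P⁻¹ where J is a Jordan canonical form, so e^{tB} = P · e^{tJ} · P⁻¹, and e^{tJ} can be computed block-by-block.

B has Jordan form
J =
  [-5, 0, 0]
  [ 0, 4, 1]
  [ 0, 0, 4]
(up to reordering of blocks).

Per-block formulas:
  For a 1×1 block at λ = -5: exp(t · [-5]) = [e^(-5t)].
  For a 2×2 Jordan block J_2(4): exp(t · J_2(4)) = e^(4t)·(I + t·N), where N is the 2×2 nilpotent shift.

After assembling e^{tJ} and conjugating by P, we get:

e^{tB} =
  [exp(4*t), 0, 0]
  [t*exp(4*t), exp(4*t), exp(4*t) - exp(-5*t)]
  [0, 0, exp(-5*t)]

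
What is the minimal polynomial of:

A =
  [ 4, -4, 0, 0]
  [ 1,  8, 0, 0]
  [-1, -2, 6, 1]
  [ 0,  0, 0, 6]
x^2 - 12*x + 36

The characteristic polynomial is χ_A(x) = (x - 6)^4, so the eigenvalues are known. The minimal polynomial is
  m_A(x) = Π_λ (x − λ)^{k_λ}
where k_λ is the size of the *largest* Jordan block for λ (equivalently, the smallest k with (A − λI)^k v = 0 for every generalised eigenvector v of λ).

  λ = 6: largest Jordan block has size 2, contributing (x − 6)^2

So m_A(x) = (x - 6)^2 = x^2 - 12*x + 36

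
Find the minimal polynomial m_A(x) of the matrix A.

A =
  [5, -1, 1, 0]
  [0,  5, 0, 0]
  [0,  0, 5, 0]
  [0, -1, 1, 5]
x^2 - 10*x + 25

The characteristic polynomial is χ_A(x) = (x - 5)^4, so the eigenvalues are known. The minimal polynomial is
  m_A(x) = Π_λ (x − λ)^{k_λ}
where k_λ is the size of the *largest* Jordan block for λ (equivalently, the smallest k with (A − λI)^k v = 0 for every generalised eigenvector v of λ).

  λ = 5: largest Jordan block has size 2, contributing (x − 5)^2

So m_A(x) = (x - 5)^2 = x^2 - 10*x + 25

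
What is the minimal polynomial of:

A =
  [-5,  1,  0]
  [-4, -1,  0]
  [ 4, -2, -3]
x^2 + 6*x + 9

The characteristic polynomial is χ_A(x) = (x + 3)^3, so the eigenvalues are known. The minimal polynomial is
  m_A(x) = Π_λ (x − λ)^{k_λ}
where k_λ is the size of the *largest* Jordan block for λ (equivalently, the smallest k with (A − λI)^k v = 0 for every generalised eigenvector v of λ).

  λ = -3: largest Jordan block has size 2, contributing (x + 3)^2

So m_A(x) = (x + 3)^2 = x^2 + 6*x + 9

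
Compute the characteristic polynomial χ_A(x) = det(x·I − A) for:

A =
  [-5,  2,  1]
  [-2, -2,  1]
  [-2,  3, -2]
x^3 + 9*x^2 + 27*x + 27

Expanding det(x·I − A) (e.g. by cofactor expansion or by noting that A is similar to its Jordan form J, which has the same characteristic polynomial as A) gives
  χ_A(x) = x^3 + 9*x^2 + 27*x + 27
which factors as (x + 3)^3. The eigenvalues (with algebraic multiplicities) are λ = -3 with multiplicity 3.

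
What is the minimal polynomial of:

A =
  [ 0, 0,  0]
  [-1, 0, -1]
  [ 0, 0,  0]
x^2

The characteristic polynomial is χ_A(x) = x^3, so the eigenvalues are known. The minimal polynomial is
  m_A(x) = Π_λ (x − λ)^{k_λ}
where k_λ is the size of the *largest* Jordan block for λ (equivalently, the smallest k with (A − λI)^k v = 0 for every generalised eigenvector v of λ).

  λ = 0: largest Jordan block has size 2, contributing (x − 0)^2

So m_A(x) = x^2 = x^2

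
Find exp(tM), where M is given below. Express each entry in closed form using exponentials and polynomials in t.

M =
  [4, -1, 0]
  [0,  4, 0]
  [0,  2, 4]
e^{tM} =
  [exp(4*t), -t*exp(4*t), 0]
  [0, exp(4*t), 0]
  [0, 2*t*exp(4*t), exp(4*t)]

Strategy: write M = P · J · P⁻¹ where J is a Jordan canonical form, so e^{tM} = P · e^{tJ} · P⁻¹, and e^{tJ} can be computed block-by-block.

M has Jordan form
J =
  [4, 1, 0]
  [0, 4, 0]
  [0, 0, 4]
(up to reordering of blocks).

Per-block formulas:
  For a 1×1 block at λ = 4: exp(t · [4]) = [e^(4t)].
  For a 2×2 Jordan block J_2(4): exp(t · J_2(4)) = e^(4t)·(I + t·N), where N is the 2×2 nilpotent shift.

After assembling e^{tJ} and conjugating by P, we get:

e^{tM} =
  [exp(4*t), -t*exp(4*t), 0]
  [0, exp(4*t), 0]
  [0, 2*t*exp(4*t), exp(4*t)]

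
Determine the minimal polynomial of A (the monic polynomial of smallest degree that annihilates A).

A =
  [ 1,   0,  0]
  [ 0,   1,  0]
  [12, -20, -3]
x^2 + 2*x - 3

The characteristic polynomial is χ_A(x) = (x - 1)^2*(x + 3), so the eigenvalues are known. The minimal polynomial is
  m_A(x) = Π_λ (x − λ)^{k_λ}
where k_λ is the size of the *largest* Jordan block for λ (equivalently, the smallest k with (A − λI)^k v = 0 for every generalised eigenvector v of λ).

  λ = -3: largest Jordan block has size 1, contributing (x + 3)
  λ = 1: largest Jordan block has size 1, contributing (x − 1)

So m_A(x) = (x - 1)*(x + 3) = x^2 + 2*x - 3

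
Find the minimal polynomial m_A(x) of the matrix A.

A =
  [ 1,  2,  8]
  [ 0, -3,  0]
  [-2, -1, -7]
x^2 + 6*x + 9

The characteristic polynomial is χ_A(x) = (x + 3)^3, so the eigenvalues are known. The minimal polynomial is
  m_A(x) = Π_λ (x − λ)^{k_λ}
where k_λ is the size of the *largest* Jordan block for λ (equivalently, the smallest k with (A − λI)^k v = 0 for every generalised eigenvector v of λ).

  λ = -3: largest Jordan block has size 2, contributing (x + 3)^2

So m_A(x) = (x + 3)^2 = x^2 + 6*x + 9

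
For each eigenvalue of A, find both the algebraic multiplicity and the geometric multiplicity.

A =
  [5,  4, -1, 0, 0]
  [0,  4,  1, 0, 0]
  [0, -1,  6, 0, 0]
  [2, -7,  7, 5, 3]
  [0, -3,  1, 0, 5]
λ = 5: alg = 5, geom = 2

Step 1 — factor the characteristic polynomial to read off the algebraic multiplicities:
  χ_A(x) = (x - 5)^5

Step 2 — compute geometric multiplicities via the rank-nullity identity g(λ) = n − rank(A − λI):
  rank(A − (5)·I) = 3, so dim ker(A − (5)·I) = n − 3 = 2

Summary:
  λ = 5: algebraic multiplicity = 5, geometric multiplicity = 2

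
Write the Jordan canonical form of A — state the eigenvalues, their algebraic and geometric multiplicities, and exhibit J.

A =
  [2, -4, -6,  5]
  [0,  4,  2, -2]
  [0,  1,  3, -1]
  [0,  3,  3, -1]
J_3(2) ⊕ J_1(2)

The characteristic polynomial is
  det(x·I − A) = x^4 - 8*x^3 + 24*x^2 - 32*x + 16 = (x - 2)^4

Eigenvalues and multiplicities (the geometric multiplicity of λ is n − rank(A − λI), which equals the number of Jordan blocks for λ):
  λ = 2: algebraic multiplicity = 4, geometric multiplicity = 2

Determining the block sizes for each eigenvalue:
  λ = 2: with am = 4 and gm = 2, the partition is not yet determined (e.g. several partitions of 4 into 2 parts exist). Let N = A − (2)·I. Computing rank(N^1) = 2, rank(N^2) = 1, rank(N^3) = 0; the number of blocks of size ≥ j is rank(N^{j−1}) − rank(N^j), giving [2, 1, 1]. So we have 1 block(s) of size 3, 1 block(s) of size 1 → block sizes [3, 1]

Assembling the blocks gives a Jordan form
J =
  [2, 1, 0, 0]
  [0, 2, 1, 0]
  [0, 0, 2, 0]
  [0, 0, 0, 2]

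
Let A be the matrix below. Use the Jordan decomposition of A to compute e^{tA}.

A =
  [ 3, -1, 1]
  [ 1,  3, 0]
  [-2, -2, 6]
e^{tA} =
  [-t^2*exp(4*t) - t*exp(4*t) + exp(4*t), -t*exp(4*t), t^2*exp(4*t)/2 + t*exp(4*t)]
  [-t^2*exp(4*t) + t*exp(4*t), -t*exp(4*t) + exp(4*t), t^2*exp(4*t)/2]
  [-2*t^2*exp(4*t) - 2*t*exp(4*t), -2*t*exp(4*t), t^2*exp(4*t) + 2*t*exp(4*t) + exp(4*t)]

Strategy: write A = P · J · P⁻¹ where J is a Jordan canonical form, so e^{tA} = P · e^{tJ} · P⁻¹, and e^{tJ} can be computed block-by-block.

A has Jordan form
J =
  [4, 1, 0]
  [0, 4, 1]
  [0, 0, 4]
(up to reordering of blocks).

Per-block formulas:
  For a 3×3 Jordan block J_3(4): exp(t · J_3(4)) = e^(4t)·(I + t·N + (t^2/2)·N^2), where N is the 3×3 nilpotent shift.

After assembling e^{tJ} and conjugating by P, we get:

e^{tA} =
  [-t^2*exp(4*t) - t*exp(4*t) + exp(4*t), -t*exp(4*t), t^2*exp(4*t)/2 + t*exp(4*t)]
  [-t^2*exp(4*t) + t*exp(4*t), -t*exp(4*t) + exp(4*t), t^2*exp(4*t)/2]
  [-2*t^2*exp(4*t) - 2*t*exp(4*t), -2*t*exp(4*t), t^2*exp(4*t) + 2*t*exp(4*t) + exp(4*t)]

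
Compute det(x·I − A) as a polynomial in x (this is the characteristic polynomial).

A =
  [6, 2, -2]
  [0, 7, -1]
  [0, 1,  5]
x^3 - 18*x^2 + 108*x - 216

Expanding det(x·I − A) (e.g. by cofactor expansion or by noting that A is similar to its Jordan form J, which has the same characteristic polynomial as A) gives
  χ_A(x) = x^3 - 18*x^2 + 108*x - 216
which factors as (x - 6)^3. The eigenvalues (with algebraic multiplicities) are λ = 6 with multiplicity 3.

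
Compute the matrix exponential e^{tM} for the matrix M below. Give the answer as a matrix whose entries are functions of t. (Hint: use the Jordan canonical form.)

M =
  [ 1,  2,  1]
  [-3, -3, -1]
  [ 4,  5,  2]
e^{tM} =
  [-t^2/2 + t + 1, t^2/2 + 2*t, t^2/2 + t]
  [t^2 - 3*t, -t^2 - 3*t + 1, -t^2 - t]
  [-3*t^2/2 + 4*t, 3*t^2/2 + 5*t, 3*t^2/2 + 2*t + 1]

Strategy: write M = P · J · P⁻¹ where J is a Jordan canonical form, so e^{tM} = P · e^{tJ} · P⁻¹, and e^{tJ} can be computed block-by-block.

M has Jordan form
J =
  [0, 1, 0]
  [0, 0, 1]
  [0, 0, 0]
(up to reordering of blocks).

Per-block formulas:
  For a 3×3 Jordan block J_3(0): exp(t · J_3(0)) = e^(0t)·(I + t·N + (t^2/2)·N^2), where N is the 3×3 nilpotent shift.

After assembling e^{tJ} and conjugating by P, we get:

e^{tM} =
  [-t^2/2 + t + 1, t^2/2 + 2*t, t^2/2 + t]
  [t^2 - 3*t, -t^2 - 3*t + 1, -t^2 - t]
  [-3*t^2/2 + 4*t, 3*t^2/2 + 5*t, 3*t^2/2 + 2*t + 1]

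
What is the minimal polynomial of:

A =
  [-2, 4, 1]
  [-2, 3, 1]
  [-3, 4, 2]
x^3 - 3*x^2 + 3*x - 1

The characteristic polynomial is χ_A(x) = (x - 1)^3, so the eigenvalues are known. The minimal polynomial is
  m_A(x) = Π_λ (x − λ)^{k_λ}
where k_λ is the size of the *largest* Jordan block for λ (equivalently, the smallest k with (A − λI)^k v = 0 for every generalised eigenvector v of λ).

  λ = 1: largest Jordan block has size 3, contributing (x − 1)^3

So m_A(x) = (x - 1)^3 = x^3 - 3*x^2 + 3*x - 1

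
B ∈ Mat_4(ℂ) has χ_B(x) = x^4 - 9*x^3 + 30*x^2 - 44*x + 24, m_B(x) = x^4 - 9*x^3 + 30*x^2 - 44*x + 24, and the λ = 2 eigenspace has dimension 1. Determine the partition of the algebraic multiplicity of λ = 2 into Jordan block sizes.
Block sizes for λ = 2: [3]

Step 1 — from the characteristic polynomial, algebraic multiplicity of λ = 2 is 3. From dim ker(B − (2)·I) = 1, there are exactly 1 Jordan blocks for λ = 2.
Step 2 — from the minimal polynomial, the factor (x − 2)^3 tells us the largest block for λ = 2 has size 3.
Step 3 — with total size 3, 1 blocks, and largest block 3, the block sizes (in nonincreasing order) are [3].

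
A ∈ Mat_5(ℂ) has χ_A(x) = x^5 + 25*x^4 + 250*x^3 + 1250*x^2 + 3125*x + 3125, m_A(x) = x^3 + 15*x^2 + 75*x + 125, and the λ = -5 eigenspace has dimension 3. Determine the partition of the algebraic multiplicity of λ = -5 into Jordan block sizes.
Block sizes for λ = -5: [3, 1, 1]

Step 1 — from the characteristic polynomial, algebraic multiplicity of λ = -5 is 5. From dim ker(A − (-5)·I) = 3, there are exactly 3 Jordan blocks for λ = -5.
Step 2 — from the minimal polynomial, the factor (x + 5)^3 tells us the largest block for λ = -5 has size 3.
Step 3 — with total size 5, 3 blocks, and largest block 3, the block sizes (in nonincreasing order) are [3, 1, 1].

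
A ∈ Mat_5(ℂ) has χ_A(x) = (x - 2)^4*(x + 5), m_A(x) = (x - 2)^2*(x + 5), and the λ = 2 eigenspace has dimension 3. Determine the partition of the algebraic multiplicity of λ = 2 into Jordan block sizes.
Block sizes for λ = 2: [2, 1, 1]

Step 1 — from the characteristic polynomial, algebraic multiplicity of λ = 2 is 4. From dim ker(A − (2)·I) = 3, there are exactly 3 Jordan blocks for λ = 2.
Step 2 — from the minimal polynomial, the factor (x − 2)^2 tells us the largest block for λ = 2 has size 2.
Step 3 — with total size 4, 3 blocks, and largest block 2, the block sizes (in nonincreasing order) are [2, 1, 1].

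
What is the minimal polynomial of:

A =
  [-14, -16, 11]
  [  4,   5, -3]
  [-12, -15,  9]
x^3

The characteristic polynomial is χ_A(x) = x^3, so the eigenvalues are known. The minimal polynomial is
  m_A(x) = Π_λ (x − λ)^{k_λ}
where k_λ is the size of the *largest* Jordan block for λ (equivalently, the smallest k with (A − λI)^k v = 0 for every generalised eigenvector v of λ).

  λ = 0: largest Jordan block has size 3, contributing (x − 0)^3

So m_A(x) = x^3 = x^3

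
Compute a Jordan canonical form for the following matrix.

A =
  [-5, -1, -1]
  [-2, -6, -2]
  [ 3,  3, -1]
J_2(-4) ⊕ J_1(-4)

The characteristic polynomial is
  det(x·I − A) = x^3 + 12*x^2 + 48*x + 64 = (x + 4)^3

Eigenvalues and multiplicities (the geometric multiplicity of λ is n − rank(A − λI), which equals the number of Jordan blocks for λ):
  λ = -4: algebraic multiplicity = 3, geometric multiplicity = 2

Determining the block sizes for each eigenvalue:
  λ = -4: 2 blocks summing to 3 forces exactly one block of size 2 and the rest size 1 → block sizes [2, 1]

Assembling the blocks gives a Jordan form
J =
  [-4,  1,  0]
  [ 0, -4,  0]
  [ 0,  0, -4]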